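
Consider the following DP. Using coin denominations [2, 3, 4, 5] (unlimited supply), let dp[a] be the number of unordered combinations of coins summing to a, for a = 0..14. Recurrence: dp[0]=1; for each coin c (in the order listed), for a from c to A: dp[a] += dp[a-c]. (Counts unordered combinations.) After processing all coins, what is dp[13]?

after  coin     0     1     2     3     4     5     6     7     8     9    10    11    12    13    14
          2     1     0     1     0     1     0     1     0     1     0     1     0     1     0     1
          3     1     0     1     1     1     1     2     1     2     2     2     2     3     2     3
          4     1     0     1     1     2     1     3     2     4     3     5     4     7     5     8
          5     1     0     1     1     2     2     3     3     5     5     7     7    10    10    13

10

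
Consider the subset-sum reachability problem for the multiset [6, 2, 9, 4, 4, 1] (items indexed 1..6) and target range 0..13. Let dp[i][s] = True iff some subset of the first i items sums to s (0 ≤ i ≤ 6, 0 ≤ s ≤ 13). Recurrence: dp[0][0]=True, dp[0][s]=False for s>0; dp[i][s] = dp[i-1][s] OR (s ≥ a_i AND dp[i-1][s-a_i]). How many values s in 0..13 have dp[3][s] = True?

6

i\s   0   1   2   3   4   5   6   7   8   9  10  11  12  13
  0   T   F   F   F   F   F   F   F   F   F   F   F   F   F
  1   T   F   F   F   F   F   T   F   F   F   F   F   F   F
  2   T   F   T   F   F   F   T   F   T   F   F   F   F   F
  3   T   F   T   F   F   F   T   F   T   T   F   T   F   F
  4   T   F   T   F   T   F   T   F   T   T   T   T   T   T
  5   T   F   T   F   T   F   T   F   T   T   T   T   T   T
  6   T   T   T   T   T   T   T   T   T   T   T   T   T   T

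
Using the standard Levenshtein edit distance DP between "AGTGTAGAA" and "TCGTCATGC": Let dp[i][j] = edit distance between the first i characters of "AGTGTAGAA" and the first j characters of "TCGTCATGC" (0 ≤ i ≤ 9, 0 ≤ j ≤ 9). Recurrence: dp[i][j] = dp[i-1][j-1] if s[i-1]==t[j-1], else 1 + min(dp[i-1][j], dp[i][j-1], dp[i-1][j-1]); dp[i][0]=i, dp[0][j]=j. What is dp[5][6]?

4

   ''  T  C  G  T  C  A  T  G  C
''  0  1  2  3  4  5  6  7  8  9
 A  1  1  2  3  4  5  5  6  7  8
 G  2  2  2  2  3  4  5  6  6  7
 T  3  2  3  3  2  3  4  5  6  7
 G  4  3  3  3  3  3  4  5  5  6
 T  5  4  4  4  3  4  4  4  5  6
 A  6  5  5  5  4  4  4  5  5  6
 G  7  6  6  5  5  5  5  5  5  6
 A  8  7  7  6  6  6  5  6  6  6
 A  9  8  8  7  7  7  6  6  7  7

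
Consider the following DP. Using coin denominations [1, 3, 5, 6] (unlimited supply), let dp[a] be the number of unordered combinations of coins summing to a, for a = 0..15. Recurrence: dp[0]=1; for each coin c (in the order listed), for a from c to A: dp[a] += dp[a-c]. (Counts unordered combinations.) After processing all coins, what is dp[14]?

17

after  coin     0     1     2     3     4     5     6     7     8     9    10    11    12    13    14    15
          1     1     1     1     1     1     1     1     1     1     1     1     1     1     1     1     1
          3     1     1     1     2     2     2     3     3     3     4     4     4     5     5     5     6
          5     1     1     1     2     2     3     4     4     5     6     7     8     9    10    11    13
          6     1     1     1     2     2     3     5     5     6     8     9    11    14    15    17    21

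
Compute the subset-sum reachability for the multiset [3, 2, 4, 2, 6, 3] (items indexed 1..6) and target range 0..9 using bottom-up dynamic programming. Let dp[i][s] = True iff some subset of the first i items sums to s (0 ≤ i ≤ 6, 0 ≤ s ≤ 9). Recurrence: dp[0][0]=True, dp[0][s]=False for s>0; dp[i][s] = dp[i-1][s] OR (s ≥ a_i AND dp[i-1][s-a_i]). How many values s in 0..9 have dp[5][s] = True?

9

i\s   0   1   2   3   4   5   6   7   8   9
  0   T   F   F   F   F   F   F   F   F   F
  1   T   F   F   T   F   F   F   F   F   F
  2   T   F   T   T   F   T   F   F   F   F
  3   T   F   T   T   T   T   T   T   F   T
  4   T   F   T   T   T   T   T   T   T   T
  5   T   F   T   T   T   T   T   T   T   T
  6   T   F   T   T   T   T   T   T   T   T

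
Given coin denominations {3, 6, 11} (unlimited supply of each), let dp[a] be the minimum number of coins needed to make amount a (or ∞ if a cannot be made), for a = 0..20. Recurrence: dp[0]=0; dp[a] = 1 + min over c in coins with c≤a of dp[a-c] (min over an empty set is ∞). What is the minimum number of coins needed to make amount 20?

 a  0  1  2  3  4  5  6  7  8  9 10 11 12 13 14 15 16 17 18 19 20
dp  0  -  -  1  -  -  1  -  -  2  -  1  2  -  2  3  -  2  3  -  3
(- denotes ∞ / unreachable)

3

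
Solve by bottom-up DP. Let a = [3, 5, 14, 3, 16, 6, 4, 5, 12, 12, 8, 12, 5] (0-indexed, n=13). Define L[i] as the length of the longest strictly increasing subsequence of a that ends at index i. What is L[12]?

3

   i    0    1    2    3    4    5    6    7    8    9   10   11   12
a[i]    3    5   14    3   16    6    4    5   12   12    8   12    5
L[i]    1    2    3    1    4    3    2    3    4    4    4    5    3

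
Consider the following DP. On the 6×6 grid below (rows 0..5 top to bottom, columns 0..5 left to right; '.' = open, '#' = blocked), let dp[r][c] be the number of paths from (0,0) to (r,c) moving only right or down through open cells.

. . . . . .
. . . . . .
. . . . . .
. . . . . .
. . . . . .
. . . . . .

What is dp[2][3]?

10

r\c   0   1   2   3   4   5
  0   1   1   1   1   1   1
  1   1   2   3   4   5   6
  2   1   3   6  10  15  21
  3   1   4  10  20  35  56
  4   1   5  15  35  70 126
  5   1   6  21  56 126 252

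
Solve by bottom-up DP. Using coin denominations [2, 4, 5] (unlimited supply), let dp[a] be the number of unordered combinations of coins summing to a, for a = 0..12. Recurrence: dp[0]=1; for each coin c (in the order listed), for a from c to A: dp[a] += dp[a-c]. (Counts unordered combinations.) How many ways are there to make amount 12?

5

after  coin     0     1     2     3     4     5     6     7     8     9    10    11    12
          2     1     0     1     0     1     0     1     0     1     0     1     0     1
          4     1     0     1     0     2     0     2     0     3     0     3     0     4
          5     1     0     1     0     2     1     2     1     3     2     4     2     5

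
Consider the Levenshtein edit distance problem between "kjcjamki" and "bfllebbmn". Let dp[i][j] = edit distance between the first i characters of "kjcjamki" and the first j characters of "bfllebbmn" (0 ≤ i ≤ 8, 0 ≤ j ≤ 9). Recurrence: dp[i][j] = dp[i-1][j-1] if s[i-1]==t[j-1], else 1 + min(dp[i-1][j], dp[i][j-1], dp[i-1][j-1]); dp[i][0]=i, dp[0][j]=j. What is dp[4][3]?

4

   ''  b  f  l  l  e  b  b  m  n
''  0  1  2  3  4  5  6  7  8  9
 k  1  1  2  3  4  5  6  7  8  9
 j  2  2  2  3  4  5  6  7  8  9
 c  3  3  3  3  4  5  6  7  8  9
 j  4  4  4  4  4  5  6  7  8  9
 a  5  5  5  5  5  5  6  7  8  9
 m  6  6  6  6  6  6  6  7  7  8
 k  7  7  7  7  7  7  7  7  8  8
 i  8  8  8  8  8  8  8  8  8  9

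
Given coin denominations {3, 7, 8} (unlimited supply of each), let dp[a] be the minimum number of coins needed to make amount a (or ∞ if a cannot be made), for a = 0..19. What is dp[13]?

 a  0  1  2  3  4  5  6  7  8  9 10 11 12 13 14 15 16 17 18 19
dp  0  -  -  1  -  -  2  1  1  3  2  2  4  3  2  2  2  3  3  3
(- denotes ∞ / unreachable)

3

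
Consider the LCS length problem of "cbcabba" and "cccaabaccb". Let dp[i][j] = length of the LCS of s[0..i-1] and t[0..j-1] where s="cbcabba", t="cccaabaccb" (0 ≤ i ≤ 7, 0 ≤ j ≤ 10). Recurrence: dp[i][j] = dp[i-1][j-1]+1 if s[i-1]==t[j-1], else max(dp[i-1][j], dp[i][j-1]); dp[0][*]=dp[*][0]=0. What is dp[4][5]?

   ''  c  c  c  a  a  b  a  c  c  b
''  0  0  0  0  0  0  0  0  0  0  0
 c  0  1  1  1  1  1  1  1  1  1  1
 b  0  1  1  1  1  1  2  2  2  2  2
 c  0  1  2  2  2  2  2  2  3  3  3
 a  0  1  2  2  3  3  3  3  3  3  3
 b  0  1  2  2  3  3  4  4  4  4  4
 b  0  1  2  2  3  3  4  4  4  4  5
 a  0  1  2  2  3  4  4  5  5  5  5

3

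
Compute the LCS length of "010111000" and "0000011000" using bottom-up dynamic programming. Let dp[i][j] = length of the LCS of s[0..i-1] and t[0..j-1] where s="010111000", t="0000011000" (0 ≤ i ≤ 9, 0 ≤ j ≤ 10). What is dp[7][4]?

   ''  0  0  0  0  0  1  1  0  0  0
''  0  0  0  0  0  0  0  0  0  0  0
 0  0  1  1  1  1  1  1  1  1  1  1
 1  0  1  1  1  1  1  2  2  2  2  2
 0  0  1  2  2  2  2  2  2  3  3  3
 1  0  1  2  2  2  2  3  3  3  3  3
 1  0  1  2  2  2  2  3  4  4  4  4
 1  0  1  2  2  2  2  3  4  4  4  4
 0  0  1  2  3  3  3  3  4  5  5  5
 0  0  1  2  3  4  4  4  4  5  6  6
 0  0  1  2  3  4  5  5  5  5  6  7

3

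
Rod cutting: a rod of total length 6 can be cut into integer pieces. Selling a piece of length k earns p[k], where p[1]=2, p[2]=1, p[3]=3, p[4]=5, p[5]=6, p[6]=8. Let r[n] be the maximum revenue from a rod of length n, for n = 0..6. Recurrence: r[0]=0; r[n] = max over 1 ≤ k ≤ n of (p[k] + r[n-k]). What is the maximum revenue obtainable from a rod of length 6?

12

   n    0    1    2    3    4    5    6
r[n]    0    2    4    6    8   10   12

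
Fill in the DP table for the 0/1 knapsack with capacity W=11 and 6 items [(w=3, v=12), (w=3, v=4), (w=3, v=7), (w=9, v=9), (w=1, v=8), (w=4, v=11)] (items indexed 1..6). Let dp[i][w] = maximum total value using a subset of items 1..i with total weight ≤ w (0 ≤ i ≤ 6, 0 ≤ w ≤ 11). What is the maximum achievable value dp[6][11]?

38

i\w   0   1   2   3   4   5   6   7   8   9  10  11
  0   0   0   0   0   0   0   0   0   0   0   0   0
  1   0   0   0  12  12  12  12  12  12  12  12  12
  2   0   0   0  12  12  12  16  16  16  16  16  16
  3   0   0   0  12  12  12  19  19  19  23  23  23
  4   0   0   0  12  12  12  19  19  19  23  23  23
  5   0   8   8  12  20  20  20  27  27  27  31  31
  6   0   8   8  12  20  20  20  27  31  31  31  38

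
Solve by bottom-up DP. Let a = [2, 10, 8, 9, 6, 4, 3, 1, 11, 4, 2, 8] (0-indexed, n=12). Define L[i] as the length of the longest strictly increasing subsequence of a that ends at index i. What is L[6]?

2

   i    0    1    2    3    4    5    6    7    8    9   10   11
a[i]    2   10    8    9    6    4    3    1   11    4    2    8
L[i]    1    2    2    3    2    2    2    1    4    3    2    4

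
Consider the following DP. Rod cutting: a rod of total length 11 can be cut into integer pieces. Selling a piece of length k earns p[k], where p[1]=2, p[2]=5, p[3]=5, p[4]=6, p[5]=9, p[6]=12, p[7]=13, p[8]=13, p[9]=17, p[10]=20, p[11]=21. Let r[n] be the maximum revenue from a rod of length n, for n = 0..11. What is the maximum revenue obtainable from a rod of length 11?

   n    0    1    2    3    4    5    6    7    8    9   10   11
r[n]    0    2    5    7   10   12   15   17   20   22   25   27

27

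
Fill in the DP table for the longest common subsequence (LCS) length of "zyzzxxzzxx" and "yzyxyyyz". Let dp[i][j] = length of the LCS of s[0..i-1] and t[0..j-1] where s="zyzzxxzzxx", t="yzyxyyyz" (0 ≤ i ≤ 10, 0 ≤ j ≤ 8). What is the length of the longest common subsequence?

4

   ''  y  z  y  x  y  y  y  z
''  0  0  0  0  0  0  0  0  0
 z  0  0  1  1  1  1  1  1  1
 y  0  1  1  2  2  2  2  2  2
 z  0  1  2  2  2  2  2  2  3
 z  0  1  2  2  2  2  2  2  3
 x  0  1  2  2  3  3  3  3  3
 x  0  1  2  2  3  3  3  3  3
 z  0  1  2  2  3  3  3  3  4
 z  0  1  2  2  3  3  3  3  4
 x  0  1  2  2  3  3  3  3  4
 x  0  1  2  2  3  3  3  3  4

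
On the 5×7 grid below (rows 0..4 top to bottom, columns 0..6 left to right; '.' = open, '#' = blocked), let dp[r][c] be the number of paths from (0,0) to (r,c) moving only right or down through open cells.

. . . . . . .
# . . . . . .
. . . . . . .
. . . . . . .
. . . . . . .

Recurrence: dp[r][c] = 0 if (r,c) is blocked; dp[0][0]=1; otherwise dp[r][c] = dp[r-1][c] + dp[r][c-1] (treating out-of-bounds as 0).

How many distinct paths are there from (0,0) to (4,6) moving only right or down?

126

r\c   0   1   2   3   4   5   6
  0   1   1   1   1   1   1   1
  1   0   1   2   3   4   5   6
  2   0   1   3   6  10  15  21
  3   0   1   4  10  20  35  56
  4   0   1   5  15  35  70 126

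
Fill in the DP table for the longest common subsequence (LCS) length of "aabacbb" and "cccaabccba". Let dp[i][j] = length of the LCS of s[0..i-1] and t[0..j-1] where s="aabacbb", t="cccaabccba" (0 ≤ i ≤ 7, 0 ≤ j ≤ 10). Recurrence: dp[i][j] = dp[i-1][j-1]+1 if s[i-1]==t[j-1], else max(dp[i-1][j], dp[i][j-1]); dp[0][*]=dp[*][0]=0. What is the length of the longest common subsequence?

5

   ''  c  c  c  a  a  b  c  c  b  a
''  0  0  0  0  0  0  0  0  0  0  0
 a  0  0  0  0  1  1  1  1  1  1  1
 a  0  0  0  0  1  2  2  2  2  2  2
 b  0  0  0  0  1  2  3  3  3  3  3
 a  0  0  0  0  1  2  3  3  3  3  4
 c  0  1  1  1  1  2  3  4  4  4  4
 b  0  1  1  1  1  2  3  4  4  5  5
 b  0  1  1  1  1  2  3  4  4  5  5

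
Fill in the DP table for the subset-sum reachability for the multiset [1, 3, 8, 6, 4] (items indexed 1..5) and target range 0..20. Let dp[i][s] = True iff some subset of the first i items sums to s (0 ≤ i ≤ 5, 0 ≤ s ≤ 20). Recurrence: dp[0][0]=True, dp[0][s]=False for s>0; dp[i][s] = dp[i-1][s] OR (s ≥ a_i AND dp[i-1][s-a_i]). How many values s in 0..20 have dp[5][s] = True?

19

i\s   0   1   2   3   4   5   6   7   8   9  10  11  12  13  14  15  16  17  18  19  20
  0   T   F   F   F   F   F   F   F   F   F   F   F   F   F   F   F   F   F   F   F   F
  1   T   T   F   F   F   F   F   F   F   F   F   F   F   F   F   F   F   F   F   F   F
  2   T   T   F   T   T   F   F   F   F   F   F   F   F   F   F   F   F   F   F   F   F
  3   T   T   F   T   T   F   F   F   T   T   F   T   T   F   F   F   F   F   F   F   F
  4   T   T   F   T   T   F   T   T   T   T   T   T   T   F   T   T   F   T   T   F   F
  5   T   T   F   T   T   T   T   T   T   T   T   T   T   T   T   T   T   T   T   T   F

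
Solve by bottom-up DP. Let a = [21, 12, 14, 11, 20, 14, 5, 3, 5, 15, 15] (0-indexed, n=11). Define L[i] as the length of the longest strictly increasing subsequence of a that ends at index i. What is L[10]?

   i    0    1    2    3    4    5    6    7    8    9   10
a[i]   21   12   14   11   20   14    5    3    5   15   15
L[i]    1    1    2    1    3    2    1    1    2    3    3

3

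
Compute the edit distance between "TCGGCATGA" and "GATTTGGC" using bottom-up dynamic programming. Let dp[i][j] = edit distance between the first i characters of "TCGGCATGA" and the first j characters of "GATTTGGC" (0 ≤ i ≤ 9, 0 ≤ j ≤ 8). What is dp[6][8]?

   ''  G  A  T  T  T  G  G  C
''  0  1  2  3  4  5  6  7  8
 T  1  1  2  2  3  4  5  6  7
 C  2  2  2  3  3  4  5  6  6
 G  3  2  3  3  4  4  4  5  6
 G  4  3  3  4  4  5  4  4  5
 C  5  4  4  4  5  5  5  5  4
 A  6  5  4  5  5  6  6  6  5
 T  7  6  5  4  5  5  6  7  6
 G  8  7  6  5  5  6  5  6  7
 A  9  8  7  6  6  6  6  6  7

5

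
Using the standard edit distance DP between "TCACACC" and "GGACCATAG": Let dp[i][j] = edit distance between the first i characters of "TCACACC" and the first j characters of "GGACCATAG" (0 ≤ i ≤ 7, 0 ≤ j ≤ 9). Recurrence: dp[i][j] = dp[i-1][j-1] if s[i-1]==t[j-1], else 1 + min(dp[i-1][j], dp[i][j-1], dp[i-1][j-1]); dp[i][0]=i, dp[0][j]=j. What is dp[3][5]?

4

   ''  G  G  A  C  C  A  T  A  G
''  0  1  2  3  4  5  6  7  8  9
 T  1  1  2  3  4  5  6  6  7  8
 C  2  2  2  3  3  4  5  6  7  8
 A  3  3  3  2  3  4  4  5  6  7
 C  4  4  4  3  2  3  4  5  6  7
 A  5  5  5  4  3  3  3  4  5  6
 C  6  6  6  5  4  3  4  4  5  6
 C  7  7  7  6  5  4  4  5  5  6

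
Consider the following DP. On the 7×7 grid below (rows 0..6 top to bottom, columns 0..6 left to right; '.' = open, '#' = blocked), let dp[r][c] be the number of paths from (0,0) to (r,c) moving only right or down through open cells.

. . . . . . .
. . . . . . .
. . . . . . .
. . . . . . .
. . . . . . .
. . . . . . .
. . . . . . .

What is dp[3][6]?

84

r\c   0   1   2   3   4   5   6
  0   1   1   1   1   1   1   1
  1   1   2   3   4   5   6   7
  2   1   3   6  10  15  21  28
  3   1   4  10  20  35  56  84
  4   1   5  15  35  70 126 210
  5   1   6  21  56 126 252 462
  6   1   7  28  84 210 462 924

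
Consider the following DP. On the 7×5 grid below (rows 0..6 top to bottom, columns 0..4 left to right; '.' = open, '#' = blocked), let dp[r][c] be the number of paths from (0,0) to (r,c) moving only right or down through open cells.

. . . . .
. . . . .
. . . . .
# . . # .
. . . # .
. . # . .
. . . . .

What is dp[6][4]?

r\c   0   1   2   3   4
  0   1   1   1   1   1
  1   1   2   3   4   5
  2   1   3   6  10  15
  3   0   3   9   0  15
  4   0   3  12   0  15
  5   0   3   0   0  15
  6   0   3   3   3  18

18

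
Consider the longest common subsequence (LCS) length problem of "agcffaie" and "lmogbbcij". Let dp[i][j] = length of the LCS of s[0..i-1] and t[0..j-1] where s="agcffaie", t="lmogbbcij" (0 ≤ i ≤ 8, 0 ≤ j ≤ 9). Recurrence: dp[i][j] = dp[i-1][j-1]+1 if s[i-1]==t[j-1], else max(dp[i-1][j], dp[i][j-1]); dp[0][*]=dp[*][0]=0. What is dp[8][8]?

3

   ''  l  m  o  g  b  b  c  i  j
''  0  0  0  0  0  0  0  0  0  0
 a  0  0  0  0  0  0  0  0  0  0
 g  0  0  0  0  1  1  1  1  1  1
 c  0  0  0  0  1  1  1  2  2  2
 f  0  0  0  0  1  1  1  2  2  2
 f  0  0  0  0  1  1  1  2  2  2
 a  0  0  0  0  1  1  1  2  2  2
 i  0  0  0  0  1  1  1  2  3  3
 e  0  0  0  0  1  1  1  2  3  3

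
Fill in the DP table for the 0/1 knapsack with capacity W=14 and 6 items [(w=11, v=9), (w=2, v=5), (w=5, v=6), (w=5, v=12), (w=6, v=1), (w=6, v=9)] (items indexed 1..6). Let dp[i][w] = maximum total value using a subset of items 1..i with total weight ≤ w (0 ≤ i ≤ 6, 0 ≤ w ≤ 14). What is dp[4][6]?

12

i\w   0   1   2   3   4   5   6   7   8   9  10  11  12  13  14
  0   0   0   0   0   0   0   0   0   0   0   0   0   0   0   0
  1   0   0   0   0   0   0   0   0   0   0   0   9   9   9   9
  2   0   0   5   5   5   5   5   5   5   5   5   9   9  14  14
  3   0   0   5   5   5   6   6  11  11  11  11  11  11  14  14
  4   0   0   5   5   5  12  12  17  17  17  18  18  23  23  23
  5   0   0   5   5   5  12  12  17  17  17  18  18  23  23  23
  6   0   0   5   5   5  12  12  17  17  17  18  21  23  26  26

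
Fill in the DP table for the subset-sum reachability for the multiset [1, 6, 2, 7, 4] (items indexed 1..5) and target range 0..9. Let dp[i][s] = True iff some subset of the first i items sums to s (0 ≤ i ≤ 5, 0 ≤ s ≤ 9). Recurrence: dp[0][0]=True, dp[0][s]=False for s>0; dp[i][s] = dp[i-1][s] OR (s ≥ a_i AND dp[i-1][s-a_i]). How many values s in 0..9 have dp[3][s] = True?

i\s   0   1   2   3   4   5   6   7   8   9
  0   T   F   F   F   F   F   F   F   F   F
  1   T   T   F   F   F   F   F   F   F   F
  2   T   T   F   F   F   F   T   T   F   F
  3   T   T   T   T   F   F   T   T   T   T
  4   T   T   T   T   F   F   T   T   T   T
  5   T   T   T   T   T   T   T   T   T   T

8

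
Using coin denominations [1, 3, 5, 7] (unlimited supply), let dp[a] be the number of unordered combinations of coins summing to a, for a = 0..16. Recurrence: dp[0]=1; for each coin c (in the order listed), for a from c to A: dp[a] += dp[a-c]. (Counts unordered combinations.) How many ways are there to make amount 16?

21

after  coin     0     1     2     3     4     5     6     7     8     9    10    11    12    13    14    15    16
          1     1     1     1     1     1     1     1     1     1     1     1     1     1     1     1     1     1
          3     1     1     1     2     2     2     3     3     3     4     4     4     5     5     5     6     6
          5     1     1     1     2     2     3     4     4     5     6     7     8     9    10    11    13    14
          7     1     1     1     2     2     3     4     5     6     7     9    10    12    14    16    19    21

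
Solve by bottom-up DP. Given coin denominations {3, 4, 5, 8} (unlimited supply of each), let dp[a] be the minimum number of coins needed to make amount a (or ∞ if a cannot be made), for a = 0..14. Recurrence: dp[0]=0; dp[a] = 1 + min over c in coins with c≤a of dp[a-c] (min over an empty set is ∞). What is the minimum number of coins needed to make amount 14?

 a  0  1  2  3  4  5  6  7  8  9 10 11 12 13 14
dp  0  -  -  1  1  1  2  2  1  2  2  2  2  2  3
(- denotes ∞ / unreachable)

3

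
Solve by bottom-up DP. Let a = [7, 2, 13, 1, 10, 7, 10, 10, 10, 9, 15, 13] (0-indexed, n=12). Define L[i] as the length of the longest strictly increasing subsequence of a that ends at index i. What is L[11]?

   i    0    1    2    3    4    5    6    7    8    9   10   11
a[i]    7    2   13    1   10    7   10   10   10    9   15   13
L[i]    1    1    2    1    2    2    3    3    3    3    4    4

4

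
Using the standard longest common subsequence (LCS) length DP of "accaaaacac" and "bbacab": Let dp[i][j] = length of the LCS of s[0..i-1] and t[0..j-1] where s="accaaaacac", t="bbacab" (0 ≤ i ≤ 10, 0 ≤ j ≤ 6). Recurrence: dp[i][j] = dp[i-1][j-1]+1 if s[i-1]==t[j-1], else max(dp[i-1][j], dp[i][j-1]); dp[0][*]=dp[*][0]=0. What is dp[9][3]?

1

   ''  b  b  a  c  a  b
''  0  0  0  0  0  0  0
 a  0  0  0  1  1  1  1
 c  0  0  0  1  2  2  2
 c  0  0  0  1  2  2  2
 a  0  0  0  1  2  3  3
 a  0  0  0  1  2  3  3
 a  0  0  0  1  2  3  3
 a  0  0  0  1  2  3  3
 c  0  0  0  1  2  3  3
 a  0  0  0  1  2  3  3
 c  0  0  0  1  2  3  3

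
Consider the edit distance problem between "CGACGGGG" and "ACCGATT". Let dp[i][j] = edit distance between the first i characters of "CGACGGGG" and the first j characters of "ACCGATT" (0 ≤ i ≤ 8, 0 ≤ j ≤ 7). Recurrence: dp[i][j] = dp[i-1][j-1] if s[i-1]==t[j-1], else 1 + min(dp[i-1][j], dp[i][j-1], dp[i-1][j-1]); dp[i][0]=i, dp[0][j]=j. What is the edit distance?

   ''  A  C  C  G  A  T  T
''  0  1  2  3  4  5  6  7
 C  1  1  1  2  3  4  5  6
 G  2  2  2  2  2  3  4  5
 A  3  2  3  3  3  2  3  4
 C  4  3  2  3  4  3  3  4
 G  5  4  3  3  3  4  4  4
 G  6  5  4  4  3  4  5  5
 G  7  6  5  5  4  4  5  6
 G  8  7  6  6  5  5  5  6

6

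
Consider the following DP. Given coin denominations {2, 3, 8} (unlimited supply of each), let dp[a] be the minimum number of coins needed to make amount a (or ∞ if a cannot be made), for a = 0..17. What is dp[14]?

 a  0  1  2  3  4  5  6  7  8  9 10 11 12 13 14 15 16 17
dp  0  -  1  1  2  2  2  3  1  3  2  2  3  3  3  4  2  4
(- denotes ∞ / unreachable)

3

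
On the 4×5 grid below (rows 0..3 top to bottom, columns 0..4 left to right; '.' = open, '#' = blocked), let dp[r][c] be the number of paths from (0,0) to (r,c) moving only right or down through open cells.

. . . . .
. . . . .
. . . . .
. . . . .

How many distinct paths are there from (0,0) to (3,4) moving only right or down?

r\c   0   1   2   3   4
  0   1   1   1   1   1
  1   1   2   3   4   5
  2   1   3   6  10  15
  3   1   4  10  20  35

35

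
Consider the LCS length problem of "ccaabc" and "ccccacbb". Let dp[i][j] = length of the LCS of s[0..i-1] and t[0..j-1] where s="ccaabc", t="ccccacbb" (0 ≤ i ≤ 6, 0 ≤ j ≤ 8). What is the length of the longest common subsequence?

   ''  c  c  c  c  a  c  b  b
''  0  0  0  0  0  0  0  0  0
 c  0  1  1  1  1  1  1  1  1
 c  0  1  2  2  2  2  2  2  2
 a  0  1  2  2  2  3  3  3  3
 a  0  1  2  2  2  3  3  3  3
 b  0  1  2  2  2  3  3  4  4
 c  0  1  2  3  3  3  4  4  4

4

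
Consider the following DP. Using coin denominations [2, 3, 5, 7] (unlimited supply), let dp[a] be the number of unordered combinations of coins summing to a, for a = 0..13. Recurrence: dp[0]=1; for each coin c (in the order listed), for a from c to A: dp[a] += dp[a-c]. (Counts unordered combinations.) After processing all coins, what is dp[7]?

3

after  coin     0     1     2     3     4     5     6     7     8     9    10    11    12    13
          2     1     0     1     0     1     0     1     0     1     0     1     0     1     0
          3     1     0     1     1     1     1     2     1     2     2     2     2     3     2
          5     1     0     1     1     1     2     2     2     3     3     4     4     5     5
          7     1     0     1     1     1     2     2     3     3     4     5     5     7     7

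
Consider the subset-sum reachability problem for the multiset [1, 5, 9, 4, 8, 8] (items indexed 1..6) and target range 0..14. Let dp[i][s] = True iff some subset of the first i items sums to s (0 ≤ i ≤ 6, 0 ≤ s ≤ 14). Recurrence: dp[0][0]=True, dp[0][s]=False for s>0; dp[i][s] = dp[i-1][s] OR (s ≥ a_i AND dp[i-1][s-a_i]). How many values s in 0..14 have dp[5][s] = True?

i\s   0   1   2   3   4   5   6   7   8   9  10  11  12  13  14
  0   T   F   F   F   F   F   F   F   F   F   F   F   F   F   F
  1   T   T   F   F   F   F   F   F   F   F   F   F   F   F   F
  2   T   T   F   F   F   T   T   F   F   F   F   F   F   F   F
  3   T   T   F   F   F   T   T   F   F   T   T   F   F   F   T
  4   T   T   F   F   T   T   T   F   F   T   T   F   F   T   T
  5   T   T   F   F   T   T   T   F   T   T   T   F   T   T   T
  6   T   T   F   F   T   T   T   F   T   T   T   F   T   T   T

11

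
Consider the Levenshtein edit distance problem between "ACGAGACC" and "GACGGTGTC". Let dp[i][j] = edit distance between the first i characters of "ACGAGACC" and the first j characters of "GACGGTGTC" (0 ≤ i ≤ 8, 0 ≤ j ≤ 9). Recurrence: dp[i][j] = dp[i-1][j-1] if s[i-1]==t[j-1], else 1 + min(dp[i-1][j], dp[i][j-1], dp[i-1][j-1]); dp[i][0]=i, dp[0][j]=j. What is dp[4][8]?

   ''  G  A  C  G  G  T  G  T  C
''  0  1  2  3  4  5  6  7  8  9
 A  1  1  1  2  3  4  5  6  7  8
 C  2  2  2  1  2  3  4  5  6  7
 G  3  2  3  2  1  2  3  4  5  6
 A  4  3  2  3  2  2  3  4  5  6
 G  5  4  3  3  3  2  3  3  4  5
 A  6  5  4  4  4  3  3  4  4  5
 C  7  6  5  4  5  4  4  4  5  4
 C  8  7  6  5  5  5  5  5  5  5

5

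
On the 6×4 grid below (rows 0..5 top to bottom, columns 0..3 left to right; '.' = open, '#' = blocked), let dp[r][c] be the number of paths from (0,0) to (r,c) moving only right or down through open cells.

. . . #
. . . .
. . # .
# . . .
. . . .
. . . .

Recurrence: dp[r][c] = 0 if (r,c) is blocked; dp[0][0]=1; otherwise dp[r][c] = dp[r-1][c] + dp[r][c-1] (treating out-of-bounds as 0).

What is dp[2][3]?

3

r\c   0   1   2   3
  0   1   1   1   0
  1   1   2   3   3
  2   1   3   0   3
  3   0   3   3   6
  4   0   3   6  12
  5   0   3   9  21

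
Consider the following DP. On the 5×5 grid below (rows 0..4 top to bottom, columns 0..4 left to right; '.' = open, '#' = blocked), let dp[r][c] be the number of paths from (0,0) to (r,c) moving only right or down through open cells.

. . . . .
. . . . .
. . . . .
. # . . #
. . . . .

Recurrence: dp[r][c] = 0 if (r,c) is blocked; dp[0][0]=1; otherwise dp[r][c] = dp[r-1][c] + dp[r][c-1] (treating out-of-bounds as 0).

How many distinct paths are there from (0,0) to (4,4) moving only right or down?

23

r\c   0   1   2   3   4
  0   1   1   1   1   1
  1   1   2   3   4   5
  2   1   3   6  10  15
  3   1   0   6  16   0
  4   1   1   7  23  23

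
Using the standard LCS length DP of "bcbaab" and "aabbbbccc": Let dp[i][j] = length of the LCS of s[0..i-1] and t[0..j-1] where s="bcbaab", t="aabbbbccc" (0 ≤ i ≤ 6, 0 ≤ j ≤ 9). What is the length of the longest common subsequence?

   ''  a  a  b  b  b  b  c  c  c
''  0  0  0  0  0  0  0  0  0  0
 b  0  0  0  1  1  1  1  1  1  1
 c  0  0  0  1  1  1  1  2  2  2
 b  0  0  0  1  2  2  2  2  2  2
 a  0  1  1  1  2  2  2  2  2  2
 a  0  1  2  2  2  2  2  2  2  2
 b  0  1  2  3  3  3  3  3  3  3

3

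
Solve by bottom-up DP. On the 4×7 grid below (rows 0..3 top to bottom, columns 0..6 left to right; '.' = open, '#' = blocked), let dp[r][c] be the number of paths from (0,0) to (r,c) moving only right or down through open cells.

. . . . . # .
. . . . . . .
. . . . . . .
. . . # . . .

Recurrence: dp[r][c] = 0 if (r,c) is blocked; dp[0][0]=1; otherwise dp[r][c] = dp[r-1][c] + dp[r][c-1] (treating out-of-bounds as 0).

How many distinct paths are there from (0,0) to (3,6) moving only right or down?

r\c   0   1   2   3   4   5   6
  0   1   1   1   1   1   0   0
  1   1   2   3   4   5   5   5
  2   1   3   6  10  15  20  25
  3   1   4  10   0  15  35  60

60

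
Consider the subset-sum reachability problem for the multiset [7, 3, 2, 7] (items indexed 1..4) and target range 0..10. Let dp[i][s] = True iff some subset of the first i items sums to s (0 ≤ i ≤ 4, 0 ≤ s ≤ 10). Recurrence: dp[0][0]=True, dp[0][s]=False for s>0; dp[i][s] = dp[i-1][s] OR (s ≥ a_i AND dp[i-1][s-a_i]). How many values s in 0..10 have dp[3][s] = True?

7

i\s   0   1   2   3   4   5   6   7   8   9  10
  0   T   F   F   F   F   F   F   F   F   F   F
  1   T   F   F   F   F   F   F   T   F   F   F
  2   T   F   F   T   F   F   F   T   F   F   T
  3   T   F   T   T   F   T   F   T   F   T   T
  4   T   F   T   T   F   T   F   T   F   T   T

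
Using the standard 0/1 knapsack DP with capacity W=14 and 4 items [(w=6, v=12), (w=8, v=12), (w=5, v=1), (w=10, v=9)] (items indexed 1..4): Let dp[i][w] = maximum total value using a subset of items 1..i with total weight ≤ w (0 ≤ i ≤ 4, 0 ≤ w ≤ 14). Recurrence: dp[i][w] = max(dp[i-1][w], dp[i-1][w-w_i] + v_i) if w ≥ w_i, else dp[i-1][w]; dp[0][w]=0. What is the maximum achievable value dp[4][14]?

i\w   0   1   2   3   4   5   6   7   8   9  10  11  12  13  14
  0   0   0   0   0   0   0   0   0   0   0   0   0   0   0   0
  1   0   0   0   0   0   0  12  12  12  12  12  12  12  12  12
  2   0   0   0   0   0   0  12  12  12  12  12  12  12  12  24
  3   0   0   0   0   0   1  12  12  12  12  12  13  13  13  24
  4   0   0   0   0   0   1  12  12  12  12  12  13  13  13  24

24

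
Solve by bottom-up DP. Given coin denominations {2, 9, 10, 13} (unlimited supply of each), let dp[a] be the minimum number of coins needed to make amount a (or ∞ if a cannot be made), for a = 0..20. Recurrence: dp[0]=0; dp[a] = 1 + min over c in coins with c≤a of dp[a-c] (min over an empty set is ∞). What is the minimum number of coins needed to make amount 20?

2

 a  0  1  2  3  4  5  6  7  8  9 10 11 12 13 14 15 16 17 18 19 20
dp  0  -  1  -  2  -  3  -  4  1  1  2  2  1  3  2  4  3  2  2  2
(- denotes ∞ / unreachable)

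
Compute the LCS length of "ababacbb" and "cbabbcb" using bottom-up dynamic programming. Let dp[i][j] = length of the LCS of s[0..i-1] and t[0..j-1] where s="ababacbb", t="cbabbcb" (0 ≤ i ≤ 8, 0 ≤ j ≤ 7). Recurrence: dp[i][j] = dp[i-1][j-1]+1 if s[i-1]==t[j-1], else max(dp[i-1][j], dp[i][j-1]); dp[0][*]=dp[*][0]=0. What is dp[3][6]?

2

   ''  c  b  a  b  b  c  b
''  0  0  0  0  0  0  0  0
 a  0  0  0  1  1  1  1  1
 b  0  0  1  1  2  2  2  2
 a  0  0  1  2  2  2  2  2
 b  0  0  1  2  3  3  3  3
 a  0  0  1  2  3  3  3  3
 c  0  1  1  2  3  3  4  4
 b  0  1  2  2  3  4  4  5
 b  0  1  2  2  3  4  4  5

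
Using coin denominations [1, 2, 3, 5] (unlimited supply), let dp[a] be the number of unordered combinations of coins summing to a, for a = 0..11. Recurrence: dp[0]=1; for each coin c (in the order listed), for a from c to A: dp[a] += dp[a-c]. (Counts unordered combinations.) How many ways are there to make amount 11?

after  coin     0     1     2     3     4     5     6     7     8     9    10    11
          1     1     1     1     1     1     1     1     1     1     1     1     1
          2     1     1     2     2     3     3     4     4     5     5     6     6
          3     1     1     2     3     4     5     7     8    10    12    14    16
          5     1     1     2     3     4     6     8    10    13    16    20    24

24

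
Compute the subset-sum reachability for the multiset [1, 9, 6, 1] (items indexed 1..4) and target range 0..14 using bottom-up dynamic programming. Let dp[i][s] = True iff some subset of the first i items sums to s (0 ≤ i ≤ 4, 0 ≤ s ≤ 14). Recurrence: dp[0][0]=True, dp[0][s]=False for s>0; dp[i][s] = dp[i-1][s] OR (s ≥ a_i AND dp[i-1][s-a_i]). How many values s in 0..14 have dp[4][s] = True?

9

i\s   0   1   2   3   4   5   6   7   8   9  10  11  12  13  14
  0   T   F   F   F   F   F   F   F   F   F   F   F   F   F   F
  1   T   T   F   F   F   F   F   F   F   F   F   F   F   F   F
  2   T   T   F   F   F   F   F   F   F   T   T   F   F   F   F
  3   T   T   F   F   F   F   T   T   F   T   T   F   F   F   F
  4   T   T   T   F   F   F   T   T   T   T   T   T   F   F   F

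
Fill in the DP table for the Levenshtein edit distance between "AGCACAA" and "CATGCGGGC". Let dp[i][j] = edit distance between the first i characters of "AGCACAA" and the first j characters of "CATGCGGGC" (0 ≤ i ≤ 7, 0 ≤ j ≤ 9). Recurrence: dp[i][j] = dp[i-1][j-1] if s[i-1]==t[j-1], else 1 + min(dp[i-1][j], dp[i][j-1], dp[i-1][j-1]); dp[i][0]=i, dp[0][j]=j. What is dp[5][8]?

5

   ''  C  A  T  G  C  G  G  G  C
''  0  1  2  3  4  5  6  7  8  9
 A  1  1  1  2  3  4  5  6  7  8
 G  2  2  2  2  2  3  4  5  6  7
 C  3  2  3  3  3  2  3  4  5  6
 A  4  3  2  3  4  3  3  4  5  6
 C  5  4  3  3  4  4  4  4  5  5
 A  6  5  4  4  4  5  5  5  5  6
 A  7  6  5  5  5  5  6  6  6  6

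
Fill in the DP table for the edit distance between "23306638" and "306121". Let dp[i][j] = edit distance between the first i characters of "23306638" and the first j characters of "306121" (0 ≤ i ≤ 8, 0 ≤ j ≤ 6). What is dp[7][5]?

4

   ''  3  0  6  1  2  1
''  0  1  2  3  4  5  6
 2  1  1  2  3  4  4  5
 3  2  1  2  3  4  5  5
 3  3  2  2  3  4  5  6
 0  4  3  2  3  4  5  6
 6  5  4  3  2  3  4  5
 6  6  5  4  3  3  4  5
 3  7  6  5  4  4  4  5
 8  8  7  6  5  5  5  5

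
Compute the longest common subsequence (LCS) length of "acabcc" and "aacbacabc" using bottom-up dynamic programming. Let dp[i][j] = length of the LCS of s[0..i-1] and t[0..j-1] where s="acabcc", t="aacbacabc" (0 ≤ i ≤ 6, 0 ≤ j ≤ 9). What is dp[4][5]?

   ''  a  a  c  b  a  c  a  b  c
''  0  0  0  0  0  0  0  0  0  0
 a  0  1  1  1  1  1  1  1  1  1
 c  0  1  1  2  2  2  2  2  2  2
 a  0  1  2  2  2  3  3  3  3  3
 b  0  1  2  2  3  3  3  3  4  4
 c  0  1  2  3  3  3  4  4  4  5
 c  0  1  2  3  3  3  4  4  4  5

3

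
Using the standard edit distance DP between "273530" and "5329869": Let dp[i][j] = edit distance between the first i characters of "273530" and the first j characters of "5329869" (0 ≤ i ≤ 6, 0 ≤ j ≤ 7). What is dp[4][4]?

4

   ''  5  3  2  9  8  6  9
''  0  1  2  3  4  5  6  7
 2  1  1  2  2  3  4  5  6
 7  2  2  2  3  3  4  5  6
 3  3  3  2  3  4  4  5  6
 5  4  3  3  3  4  5  5  6
 3  5  4  3  4  4  5  6  6
 0  6  5  4  4  5  5  6  7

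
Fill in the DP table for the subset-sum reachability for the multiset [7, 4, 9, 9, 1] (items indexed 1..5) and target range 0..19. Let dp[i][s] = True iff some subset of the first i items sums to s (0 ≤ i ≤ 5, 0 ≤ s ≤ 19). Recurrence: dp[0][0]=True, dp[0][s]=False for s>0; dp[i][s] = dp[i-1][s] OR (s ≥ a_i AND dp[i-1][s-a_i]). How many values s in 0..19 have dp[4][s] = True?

8

i\s   0   1   2   3   4   5   6   7   8   9  10  11  12  13  14  15  16  17  18  19
  0   T   F   F   F   F   F   F   F   F   F   F   F   F   F   F   F   F   F   F   F
  1   T   F   F   F   F   F   F   T   F   F   F   F   F   F   F   F   F   F   F   F
  2   T   F   F   F   T   F   F   T   F   F   F   T   F   F   F   F   F   F   F   F
  3   T   F   F   F   T   F   F   T   F   T   F   T   F   T   F   F   T   F   F   F
  4   T   F   F   F   T   F   F   T   F   T   F   T   F   T   F   F   T   F   T   F
  5   T   T   F   F   T   T   F   T   T   T   T   T   T   T   T   F   T   T   T   T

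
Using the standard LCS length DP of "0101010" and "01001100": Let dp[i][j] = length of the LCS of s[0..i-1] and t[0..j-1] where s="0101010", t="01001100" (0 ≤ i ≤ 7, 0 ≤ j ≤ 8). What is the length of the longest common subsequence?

6

   ''  0  1  0  0  1  1  0  0
''  0  0  0  0  0  0  0  0  0
 0  0  1  1  1  1  1  1  1  1
 1  0  1  2  2  2  2  2  2  2
 0  0  1  2  3  3  3  3  3  3
 1  0  1  2  3  3  4  4  4  4
 0  0  1  2  3  4  4  4  5  5
 1  0  1  2  3  4  5  5  5  5
 0  0  1  2  3  4  5  5  6  6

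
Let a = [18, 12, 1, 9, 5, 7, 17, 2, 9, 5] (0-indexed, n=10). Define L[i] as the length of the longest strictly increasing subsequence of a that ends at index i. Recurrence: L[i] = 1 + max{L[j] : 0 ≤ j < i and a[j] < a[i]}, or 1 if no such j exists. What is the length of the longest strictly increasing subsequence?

4

   i    0    1    2    3    4    5    6    7    8    9
a[i]   18   12    1    9    5    7   17    2    9    5
L[i]    1    1    1    2    2    3    4    2    4    3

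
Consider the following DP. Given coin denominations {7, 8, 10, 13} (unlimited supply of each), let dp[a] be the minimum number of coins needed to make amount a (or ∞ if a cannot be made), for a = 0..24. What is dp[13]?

1

 a  0  1  2  3  4  5  6  7  8  9 10 11 12 13 14 15 16 17 18 19 20 21 22 23 24
dp  0  -  -  -  -  -  -  1  1  -  1  -  -  1  2  2  2  2  2  -  2  2  3  2  3
(- denotes ∞ / unreachable)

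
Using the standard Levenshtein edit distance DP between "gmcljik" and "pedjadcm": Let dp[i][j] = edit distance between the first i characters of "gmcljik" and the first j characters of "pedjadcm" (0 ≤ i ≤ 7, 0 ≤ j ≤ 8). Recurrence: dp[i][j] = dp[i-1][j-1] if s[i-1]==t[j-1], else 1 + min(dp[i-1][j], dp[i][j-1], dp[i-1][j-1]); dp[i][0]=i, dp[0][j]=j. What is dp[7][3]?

   ''  p  e  d  j  a  d  c  m
''  0  1  2  3  4  5  6  7  8
 g  1  1  2  3  4  5  6  7  8
 m  2  2  2  3  4  5  6  7  7
 c  3  3  3  3  4  5  6  6  7
 l  4  4  4  4  4  5  6  7  7
 j  5  5  5  5  4  5  6  7  8
 i  6  6  6  6  5  5  6  7  8
 k  7  7  7  7  6  6  6  7  8

7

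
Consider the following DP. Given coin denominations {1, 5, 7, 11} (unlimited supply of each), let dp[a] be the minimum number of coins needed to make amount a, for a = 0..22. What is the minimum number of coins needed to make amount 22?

2

 a  0  1  2  3  4  5  6  7  8  9 10 11 12 13 14 15 16 17 18 19 20 21 22
dp  0  1  2  3  4  1  2  1  2  3  2  1  2  3  2  3  2  3  2  3  4  3  2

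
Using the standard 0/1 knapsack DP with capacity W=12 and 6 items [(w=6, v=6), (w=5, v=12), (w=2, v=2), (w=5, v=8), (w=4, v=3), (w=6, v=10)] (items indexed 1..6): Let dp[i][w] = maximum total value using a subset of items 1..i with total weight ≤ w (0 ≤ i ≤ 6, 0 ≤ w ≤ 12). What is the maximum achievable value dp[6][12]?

i\w   0   1   2   3   4   5   6   7   8   9  10  11  12
  0   0   0   0   0   0   0   0   0   0   0   0   0   0
  1   0   0   0   0   0   0   6   6   6   6   6   6   6
  2   0   0   0   0   0  12  12  12  12  12  12  18  18
  3   0   0   2   2   2  12  12  14  14  14  14  18  18
  4   0   0   2   2   2  12  12  14  14  14  20  20  22
  5   0   0   2   2   3  12  12  14  14  15  20  20  22
  6   0   0   2   2   3  12  12  14  14  15  20  22  22

22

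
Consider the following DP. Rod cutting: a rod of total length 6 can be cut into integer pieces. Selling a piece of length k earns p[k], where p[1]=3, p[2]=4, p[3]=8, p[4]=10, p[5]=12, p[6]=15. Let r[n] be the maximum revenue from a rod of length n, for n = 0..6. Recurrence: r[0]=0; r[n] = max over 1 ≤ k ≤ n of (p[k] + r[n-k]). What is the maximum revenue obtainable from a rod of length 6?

18

   n    0    1    2    3    4    5    6
r[n]    0    3    6    9   12   15   18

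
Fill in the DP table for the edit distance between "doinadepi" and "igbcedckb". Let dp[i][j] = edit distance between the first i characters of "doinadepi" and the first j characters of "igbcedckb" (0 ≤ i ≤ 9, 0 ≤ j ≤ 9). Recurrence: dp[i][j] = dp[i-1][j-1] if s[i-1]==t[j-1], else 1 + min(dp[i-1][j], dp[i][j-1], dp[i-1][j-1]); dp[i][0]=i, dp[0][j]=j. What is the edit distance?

8

   ''  i  g  b  c  e  d  c  k  b
''  0  1  2  3  4  5  6  7  8  9
 d  1  1  2  3  4  5  5  6  7  8
 o  2  2  2  3  4  5  6  6  7  8
 i  3  2  3  3  4  5  6  7  7  8
 n  4  3  3  4  4  5  6  7  8  8
 a  5  4  4  4  5  5  6  7  8  9
 d  6  5  5  5  5  6  5  6  7  8
 e  7  6  6  6  6  5  6  6  7  8
 p  8  7  7  7  7  6  6  7  7  8
 i  9  8  8  8  8  7  7  7  8  8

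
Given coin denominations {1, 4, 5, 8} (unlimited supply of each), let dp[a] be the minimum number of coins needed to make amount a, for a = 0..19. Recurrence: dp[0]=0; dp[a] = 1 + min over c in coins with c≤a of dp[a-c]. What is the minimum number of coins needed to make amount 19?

 a  0  1  2  3  4  5  6  7  8  9 10 11 12 13 14 15 16 17 18 19
dp  0  1  2  3  1  1  2  3  1  2  2  3  2  2  3  3  2  3  3  4

4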